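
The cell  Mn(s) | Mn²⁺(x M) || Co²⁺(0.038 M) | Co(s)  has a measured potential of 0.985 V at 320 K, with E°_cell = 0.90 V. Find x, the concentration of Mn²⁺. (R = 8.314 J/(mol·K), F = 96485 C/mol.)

From the Nernst equation, ln Q = nF(E° − E)/RT = 2×96485×(0.90 − 0.985)/(8.314×320) = -6.165, so Q = 0.00210.
With Q = [Mn²⁺]/[Co²⁺] and the known concentrations, [Mn²⁺] in the numerator gives [Mn²⁺] = 8 × 10^-5 M.

8 × 10^-5 M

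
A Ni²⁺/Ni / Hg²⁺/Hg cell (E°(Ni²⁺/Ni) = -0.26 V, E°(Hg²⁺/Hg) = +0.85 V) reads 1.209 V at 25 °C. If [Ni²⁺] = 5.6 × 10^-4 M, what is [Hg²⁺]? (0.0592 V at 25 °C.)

From the Nernst equation, log Q = n(E° − E)/0.0592 = 2(1.11 − 1.209)/0.0592 = -3.345, so Q = 4.52 × 10^-4.
With Q = [Ni²⁺]/[Hg²⁺] and the known concentrations, [Hg²⁺] in the denominator gives [Hg²⁺] = 1.2 M.

1.2 M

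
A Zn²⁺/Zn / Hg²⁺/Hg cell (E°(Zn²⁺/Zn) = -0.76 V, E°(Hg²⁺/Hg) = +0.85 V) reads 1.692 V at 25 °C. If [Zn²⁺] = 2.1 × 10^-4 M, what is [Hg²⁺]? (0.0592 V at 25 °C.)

From the Nernst equation, log Q = n(E° − E)/0.0592 = 2(1.61 − 1.692)/0.0592 = -2.770, so Q = 0.00170.
With Q = [Zn²⁺]/[Hg²⁺] and the known concentrations, [Hg²⁺] in the denominator gives [Hg²⁺] = 0.12 M.

0.12 M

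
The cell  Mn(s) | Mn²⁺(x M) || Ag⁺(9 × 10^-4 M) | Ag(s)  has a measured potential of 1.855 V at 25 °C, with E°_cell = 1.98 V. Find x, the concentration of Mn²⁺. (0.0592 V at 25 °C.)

0.014 M

From the Nernst equation, log Q = n(E° − E)/0.0592 = 2(1.98 − 1.855)/0.0592 = 4.223, so Q = 1.67 × 10^4.
With Q = [Mn²⁺]/[Ag⁺]^2 and the known concentrations, [Mn²⁺] in the numerator gives [Mn²⁺] = 0.014 M.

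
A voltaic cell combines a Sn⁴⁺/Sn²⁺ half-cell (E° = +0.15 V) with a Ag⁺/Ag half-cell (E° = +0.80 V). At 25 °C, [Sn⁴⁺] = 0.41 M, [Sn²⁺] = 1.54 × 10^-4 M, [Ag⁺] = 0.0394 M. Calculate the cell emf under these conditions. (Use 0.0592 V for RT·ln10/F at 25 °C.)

0.465 V

The Ag⁺/Ag couple has the higher reduction potential and acts as the cathode, so E°_cell = +0.80 − (+0.15) = 0.65 V.
Balancing electrons gives n = 2; the reaction quotient is Q = [Sn⁴⁺]/([Sn²⁺]·[Ag⁺]^2) = 1.72 × 10^6.
At 25 °C, E = E° − (0.0592/n) log Q = 0.65 − (0.0592/2)(6.234) = 0.650 − 0.185 = 0.465 V.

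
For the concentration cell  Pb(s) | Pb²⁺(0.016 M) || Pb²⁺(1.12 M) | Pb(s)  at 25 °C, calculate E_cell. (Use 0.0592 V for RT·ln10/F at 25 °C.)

Both half-cells are Pb²⁺/Pb, so E°_cell = 0. The concentrated side is the cathode; the cell reaction moves Pb²⁺ from high to low concentration with n = 2.
Q = [Pb²⁺]_dilute/[Pb²⁺]_conc = 0.016/1.12 = 0.0143.
E = 0 − (0.0592/2) log Q = −(0.0592/2)(-1.845) = 0.0546 V.

0.055 V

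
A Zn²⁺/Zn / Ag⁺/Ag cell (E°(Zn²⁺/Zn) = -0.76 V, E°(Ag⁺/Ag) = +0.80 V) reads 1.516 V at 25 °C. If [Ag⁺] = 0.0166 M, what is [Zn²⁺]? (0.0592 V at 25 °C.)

From the Nernst equation, log Q = n(E° − E)/0.0592 = 2(1.56 − 1.516)/0.0592 = 1.486, so Q = 30.7.
With Q = [Zn²⁺]/[Ag⁺]^2 and the known concentrations, [Zn²⁺] in the numerator gives [Zn²⁺] = 0.0084 M.

0.0084 M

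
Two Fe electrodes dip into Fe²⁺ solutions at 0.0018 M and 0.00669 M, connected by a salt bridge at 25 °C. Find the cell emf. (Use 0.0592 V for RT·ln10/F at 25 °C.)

Both half-cells are Fe²⁺/Fe, so E°_cell = 0. The concentrated side is the cathode; the cell reaction moves Fe²⁺ from high to low concentration with n = 2.
Q = [Fe²⁺]_dilute/[Fe²⁺]_conc = 0.0018/0.00669 = 0.269.
E = 0 − (0.0592/2) log Q = −(0.0592/2)(-0.570) = 0.0169 V.

0.017 V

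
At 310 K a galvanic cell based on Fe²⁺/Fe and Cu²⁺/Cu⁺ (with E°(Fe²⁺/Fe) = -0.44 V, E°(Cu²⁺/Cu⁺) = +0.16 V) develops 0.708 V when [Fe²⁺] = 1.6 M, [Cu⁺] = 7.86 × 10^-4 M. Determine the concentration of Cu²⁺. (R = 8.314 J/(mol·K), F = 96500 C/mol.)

0.057 M

From the Nernst equation, ln Q = nF(E° − E)/RT = 2×96500×(0.60 − 0.708)/(8.314×310) = -8.087, so Q = 3.07 × 10^-4.
With Q = [Fe²⁺]·[Cu⁺]^2/[Cu²⁺]^2 and the known concentrations, [Cu²⁺]^2 in the denominator gives [Cu²⁺] = 0.057 M.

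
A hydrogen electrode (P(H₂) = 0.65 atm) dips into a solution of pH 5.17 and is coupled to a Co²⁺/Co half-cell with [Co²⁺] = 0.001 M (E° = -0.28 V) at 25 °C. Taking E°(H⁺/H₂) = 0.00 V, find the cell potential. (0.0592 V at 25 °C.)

The hydrogen couple is the cathode, so E°_cell = 0.28 V; n = 2.
[H⁺] = 10^(−5.17) = 6.8 × 10^-6 M, and Q = [Co²⁺]·P(H₂) / [H⁺]^2 = 1.42 × 10^7.
E = E° − (0.0592/2) log Q = 0.28 − (0.0592/2)(7.153) = 0.068 V.

0.068 V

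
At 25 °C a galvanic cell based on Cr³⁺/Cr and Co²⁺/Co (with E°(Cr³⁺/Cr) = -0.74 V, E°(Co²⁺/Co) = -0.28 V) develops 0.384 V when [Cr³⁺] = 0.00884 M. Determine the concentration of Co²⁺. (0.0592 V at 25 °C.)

1.2 × 10^-4 M

From the Nernst equation, log Q = n(E° − E)/0.0592 = 6(0.46 − 0.384)/0.0592 = 7.703, so Q = 5.04 × 10^7.
With Q = [Cr³⁺]^2/[Co²⁺]^3 and the known concentrations, [Co²⁺]^3 in the denominator gives [Co²⁺] = 1.2 × 10^-4 M.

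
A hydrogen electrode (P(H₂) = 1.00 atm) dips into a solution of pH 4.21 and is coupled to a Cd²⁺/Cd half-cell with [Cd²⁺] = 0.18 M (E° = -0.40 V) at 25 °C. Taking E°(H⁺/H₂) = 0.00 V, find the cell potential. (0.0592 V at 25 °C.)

0.17 V

The hydrogen couple is the cathode, so E°_cell = 0.40 V; n = 2.
[H⁺] = 10^(−4.21) = 6.2 × 10^-5 M, and Q = [Cd²⁺]·P(H₂) / [H⁺]^2 = 4.73 × 10^7.
E = E° − (0.0592/2) log Q = 0.40 − (0.0592/2)(7.675) = 0.173 V.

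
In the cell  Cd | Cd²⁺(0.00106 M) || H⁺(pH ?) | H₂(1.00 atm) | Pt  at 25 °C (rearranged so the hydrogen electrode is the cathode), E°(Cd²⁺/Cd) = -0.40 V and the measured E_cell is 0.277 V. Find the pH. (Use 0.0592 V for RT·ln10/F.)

pH = 3.57

E°_cell = 0.40 V and n = 2.
log Q = n(E° − E)/0.0592 = 2×(0.40 − 0.277)/0.0592 = 4.155.
With Q = [Cd²⁺]·P(H₂) / [H⁺]^2, solving for [H⁺] gives log[H⁺] = -3.565, so pH = 3.57.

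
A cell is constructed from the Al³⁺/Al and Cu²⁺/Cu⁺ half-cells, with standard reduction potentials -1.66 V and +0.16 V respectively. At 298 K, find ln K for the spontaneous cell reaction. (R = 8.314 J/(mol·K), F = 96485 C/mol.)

E°_cell = +0.16 − (-1.66) = 1.82 V, with n = 3 electrons transferred.
At equilibrium E = 0, so the Nernst equation gives ln K = nFE°/RT = (3)(96485)(1.82)/((8.314)(298)) = 212.63.

ln K = 212.6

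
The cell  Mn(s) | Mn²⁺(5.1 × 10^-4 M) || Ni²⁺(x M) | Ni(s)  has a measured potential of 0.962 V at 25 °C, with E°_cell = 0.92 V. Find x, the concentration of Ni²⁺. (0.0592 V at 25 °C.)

0.013 M

From the Nernst equation, log Q = n(E° − E)/0.0592 = 2(0.92 − 0.962)/0.0592 = -1.419, so Q = 0.0381.
With Q = [Mn²⁺]/[Ni²⁺] and the known concentrations, [Ni²⁺] in the denominator gives [Ni²⁺] = 0.013 M.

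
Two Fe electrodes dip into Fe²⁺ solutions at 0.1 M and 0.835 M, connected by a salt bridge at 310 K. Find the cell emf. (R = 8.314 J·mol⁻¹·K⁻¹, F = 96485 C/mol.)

Both half-cells are Fe²⁺/Fe, so E°_cell = 0. The concentrated side is the cathode; the cell reaction moves Fe²⁺ from high to low concentration with n = 2.
Q = [Fe²⁺]_dilute/[Fe²⁺]_conc = 0.1/0.835 = 0.120.
E = 0 − (RT/nF) ln Q = −((8.314×310)/(2×96485))(-2.122) = 0.0283 V.

0.028 V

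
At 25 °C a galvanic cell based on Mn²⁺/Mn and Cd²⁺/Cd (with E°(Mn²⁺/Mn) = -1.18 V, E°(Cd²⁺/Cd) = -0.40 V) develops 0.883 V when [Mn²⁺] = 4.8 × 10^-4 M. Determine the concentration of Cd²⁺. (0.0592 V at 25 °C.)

1.4 M

From the Nernst equation, log Q = n(E° − E)/0.0592 = 2(0.78 − 0.883)/0.0592 = -3.480, so Q = 3.31 × 10^-4.
With Q = [Mn²⁺]/[Cd²⁺] and the known concentrations, [Cd²⁺] in the denominator gives [Cd²⁺] = 1.4 M.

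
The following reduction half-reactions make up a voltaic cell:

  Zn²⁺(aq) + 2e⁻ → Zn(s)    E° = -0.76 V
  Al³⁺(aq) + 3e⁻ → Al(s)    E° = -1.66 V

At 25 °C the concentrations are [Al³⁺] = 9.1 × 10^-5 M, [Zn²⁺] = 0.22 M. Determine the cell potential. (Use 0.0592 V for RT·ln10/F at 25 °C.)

0.960 V

The Zn²⁺/Zn couple has the higher reduction potential and acts as the cathode, so E°_cell = -0.76 − (-1.66) = 0.90 V.
Balancing electrons gives n = 6; the reaction quotient is Q = [Al³⁺]^2/[Zn²⁺]^3 = 7.78 × 10^-7.
At 25 °C, E = E° − (0.0592/n) log Q = 0.90 − (0.0592/6)(-6.109) = 0.900 + 0.060 = 0.960 V.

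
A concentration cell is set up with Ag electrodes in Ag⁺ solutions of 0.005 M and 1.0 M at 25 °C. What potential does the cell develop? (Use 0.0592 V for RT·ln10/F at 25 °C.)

0.14 V

Both half-cells are Ag⁺/Ag, so E°_cell = 0. The concentrated side is the cathode; the cell reaction moves Ag⁺ from high to low concentration with n = 1.
Q = [Ag⁺]_dilute/[Ag⁺]_conc = 0.005/1.0 = 0.00500.
E = 0 − (0.0592/1) log Q = −(0.0592/1)(-2.301) = 0.1362 V.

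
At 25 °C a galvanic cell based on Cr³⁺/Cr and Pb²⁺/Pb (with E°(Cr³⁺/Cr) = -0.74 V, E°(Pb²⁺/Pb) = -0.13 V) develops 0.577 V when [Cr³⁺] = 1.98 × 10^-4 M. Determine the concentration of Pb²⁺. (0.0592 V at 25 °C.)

2.6 × 10^-4 M

From the Nernst equation, log Q = n(E° − E)/0.0592 = 6(0.61 − 0.577)/0.0592 = 3.345, so Q = 2210.
With Q = [Cr³⁺]^2/[Pb²⁺]^3 and the known concentrations, [Pb²⁺]^3 in the denominator gives [Pb²⁺] = 2.6 × 10^-4 M.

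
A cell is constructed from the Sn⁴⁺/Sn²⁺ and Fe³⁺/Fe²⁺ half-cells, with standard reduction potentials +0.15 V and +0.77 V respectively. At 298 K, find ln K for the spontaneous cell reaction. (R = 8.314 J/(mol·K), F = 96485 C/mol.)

E°_cell = +0.77 − (+0.15) = 0.62 V, with n = 2 electrons transferred.
At equilibrium E = 0, so the Nernst equation gives ln K = nFE°/RT = (2)(96485)(0.62)/((8.314)(298)) = 48.29.

ln K = 48.3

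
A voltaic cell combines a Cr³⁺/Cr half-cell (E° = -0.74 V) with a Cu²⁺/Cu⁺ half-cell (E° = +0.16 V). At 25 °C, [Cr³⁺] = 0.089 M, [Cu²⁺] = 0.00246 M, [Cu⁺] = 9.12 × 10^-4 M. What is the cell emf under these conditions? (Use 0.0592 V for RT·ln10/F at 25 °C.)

0.946 V

The Cu²⁺/Cu⁺ couple has the higher reduction potential and acts as the cathode, so E°_cell = +0.16 − (-0.74) = 0.90 V.
Balancing electrons gives n = 3; the reaction quotient is Q = [Cr³⁺]·[Cu⁺]^3/[Cu²⁺]^3 = 0.00453.
At 25 °C, E = E° − (0.0592/n) log Q = 0.90 − (0.0592/3)(-2.343) = 0.900 + 0.046 = 0.946 V.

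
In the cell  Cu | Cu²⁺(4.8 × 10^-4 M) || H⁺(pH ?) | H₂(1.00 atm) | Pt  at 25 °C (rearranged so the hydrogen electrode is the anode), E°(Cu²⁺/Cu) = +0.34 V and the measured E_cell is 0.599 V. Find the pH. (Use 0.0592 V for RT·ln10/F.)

pH = 6.03

E°_cell = 0.34 V and n = 2.
log Q = n(E° − E)/0.0592 = 2×(0.34 − 0.599)/0.0592 = -8.750.
With Q = [H⁺]^2 / ([Cu²⁺]·P(H₂)), solving for [H⁺] gives log[H⁺] = -6.034, so pH = 6.03.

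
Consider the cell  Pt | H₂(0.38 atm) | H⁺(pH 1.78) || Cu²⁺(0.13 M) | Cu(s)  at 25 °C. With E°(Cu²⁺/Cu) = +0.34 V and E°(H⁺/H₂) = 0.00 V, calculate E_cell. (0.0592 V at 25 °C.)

The Cu²⁺/Cu couple is the cathode, so E°_cell = 0.34 V; n = 2.
[H⁺] = 10^(−1.78) = 0.017 M, and Q = [H⁺]^2 / ([Cu²⁺]·P(H₂)) = 0.00558.
E = E° − (0.0592/2) log Q = 0.34 − (0.0592/2)(-2.254) = 0.407 V.

0.41 V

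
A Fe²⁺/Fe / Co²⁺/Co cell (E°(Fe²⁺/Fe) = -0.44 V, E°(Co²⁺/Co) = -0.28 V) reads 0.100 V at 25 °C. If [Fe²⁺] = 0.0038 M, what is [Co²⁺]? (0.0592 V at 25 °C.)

From the Nernst equation, log Q = n(E° − E)/0.0592 = 2(0.16 − 0.100)/0.0592 = 2.027, so Q = 106.
With Q = [Fe²⁺]/[Co²⁺] and the known concentrations, [Co²⁺] in the denominator gives [Co²⁺] = 3.6 × 10^-5 M.

3.6 × 10^-5 M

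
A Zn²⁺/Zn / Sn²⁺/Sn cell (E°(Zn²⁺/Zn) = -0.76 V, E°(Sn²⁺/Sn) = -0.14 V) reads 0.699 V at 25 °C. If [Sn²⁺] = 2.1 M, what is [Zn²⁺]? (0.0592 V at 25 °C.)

From the Nernst equation, log Q = n(E° − E)/0.0592 = 2(0.62 − 0.699)/0.0592 = -2.669, so Q = 0.00214.
With Q = [Zn²⁺]/[Sn²⁺] and the known concentrations, [Zn²⁺] in the numerator gives [Zn²⁺] = 0.0045 M.

0.0045 M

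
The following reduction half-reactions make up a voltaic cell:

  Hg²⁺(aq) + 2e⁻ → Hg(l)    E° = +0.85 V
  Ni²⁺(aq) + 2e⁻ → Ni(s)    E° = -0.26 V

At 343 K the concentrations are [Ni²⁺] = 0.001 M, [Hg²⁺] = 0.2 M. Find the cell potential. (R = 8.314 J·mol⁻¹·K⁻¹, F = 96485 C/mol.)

The Hg²⁺/Hg couple has the higher reduction potential and acts as the cathode, so E°_cell = +0.85 − (-0.26) = 1.11 V.
Balancing electrons gives n = 2; the reaction quotient is Q = [Ni²⁺]/[Hg²⁺] = 0.00500.
E = E° − (RT/nF) ln Q = 1.11 − (8.314×343)/(2×96485) × (-5.298) = 1.110 + 0.078 = 1.188 V.

1.19 V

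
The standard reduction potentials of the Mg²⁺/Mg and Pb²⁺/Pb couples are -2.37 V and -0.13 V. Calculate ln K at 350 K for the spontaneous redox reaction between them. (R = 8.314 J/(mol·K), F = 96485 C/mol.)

ln K = 148.5

E°_cell = -0.13 − (-2.37) = 2.24 V, with n = 2 electrons transferred.
At equilibrium E = 0, so the Nernst equation gives ln K = nFE°/RT = (2)(96485)(2.24)/((8.314)(350)) = 148.55.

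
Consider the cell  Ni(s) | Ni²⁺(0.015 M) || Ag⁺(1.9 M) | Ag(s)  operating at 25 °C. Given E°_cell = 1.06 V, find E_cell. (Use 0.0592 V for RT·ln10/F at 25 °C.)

1.13 V

Balancing electrons gives n = 2; the reaction quotient is Q = [Ni²⁺]/[Ag⁺]^2 = 0.00416.
At 25 °C, E = E° − (0.0592/n) log Q = 1.06 − (0.0592/2)(-2.381) = 1.060 + 0.070 = 1.130 V.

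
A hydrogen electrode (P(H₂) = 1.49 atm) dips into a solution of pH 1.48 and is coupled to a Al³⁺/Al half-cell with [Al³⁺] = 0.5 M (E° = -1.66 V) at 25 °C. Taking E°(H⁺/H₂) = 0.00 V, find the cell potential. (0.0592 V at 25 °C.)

The hydrogen couple is the cathode, so E°_cell = 1.66 V; n = 6.
[H⁺] = 10^(−1.48) = 0.033 M, and Q = [Al³⁺]^2·P(H₂)^3 / [H⁺]^6 = 6.27 × 10^8.
E = E° − (0.0592/6) log Q = 1.66 − (0.0592/6)(8.797) = 1.573 V.

1.57 V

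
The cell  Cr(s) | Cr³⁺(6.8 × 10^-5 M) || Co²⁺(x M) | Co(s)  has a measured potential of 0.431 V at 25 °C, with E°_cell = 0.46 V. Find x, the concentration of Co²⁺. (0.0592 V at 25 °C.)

1.7 × 10^-4 M

From the Nernst equation, log Q = n(E° − E)/0.0592 = 6(0.46 − 0.431)/0.0592 = 2.939, so Q = 869.
With Q = [Cr³⁺]^2/[Co²⁺]^3 and the known concentrations, [Co²⁺]^3 in the denominator gives [Co²⁺] = 1.7 × 10^-4 M.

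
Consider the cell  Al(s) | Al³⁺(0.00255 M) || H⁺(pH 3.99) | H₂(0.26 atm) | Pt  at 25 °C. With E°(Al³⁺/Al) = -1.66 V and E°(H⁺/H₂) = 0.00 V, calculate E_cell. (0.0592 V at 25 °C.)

The hydrogen couple is the cathode, so E°_cell = 1.66 V; n = 6.
[H⁺] = 10^(−3.99) = 1 × 10^-4 M, and Q = [Al³⁺]^2·P(H₂)^3 / [H⁺]^6 = 9.95 × 10^16.
E = E° − (0.0592/6) log Q = 1.66 − (0.0592/6)(16.998) = 1.492 V.

1.49 V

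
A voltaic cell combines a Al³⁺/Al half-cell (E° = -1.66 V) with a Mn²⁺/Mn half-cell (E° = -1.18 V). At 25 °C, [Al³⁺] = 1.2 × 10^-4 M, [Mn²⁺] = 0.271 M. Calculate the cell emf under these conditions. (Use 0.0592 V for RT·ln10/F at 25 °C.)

The Mn²⁺/Mn couple has the higher reduction potential and acts as the cathode, so E°_cell = -1.18 − (-1.66) = 0.48 V.
Balancing electrons gives n = 6; the reaction quotient is Q = [Al³⁺]^2/[Mn²⁺]^3 = 7.24 × 10^-7.
At 25 °C, E = E° − (0.0592/n) log Q = 0.48 − (0.0592/6)(-6.141) = 0.480 + 0.061 = 0.541 V.

0.541 V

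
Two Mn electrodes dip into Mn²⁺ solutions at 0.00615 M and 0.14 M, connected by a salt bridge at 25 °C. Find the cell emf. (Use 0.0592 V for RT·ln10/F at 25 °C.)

0.040 V

Both half-cells are Mn²⁺/Mn, so E°_cell = 0. The concentrated side is the cathode; the cell reaction moves Mn²⁺ from high to low concentration with n = 2.
Q = [Mn²⁺]_dilute/[Mn²⁺]_conc = 0.00615/0.14 = 0.0439.
E = 0 − (0.0592/2) log Q = −(0.0592/2)(-1.357) = 0.0402 V.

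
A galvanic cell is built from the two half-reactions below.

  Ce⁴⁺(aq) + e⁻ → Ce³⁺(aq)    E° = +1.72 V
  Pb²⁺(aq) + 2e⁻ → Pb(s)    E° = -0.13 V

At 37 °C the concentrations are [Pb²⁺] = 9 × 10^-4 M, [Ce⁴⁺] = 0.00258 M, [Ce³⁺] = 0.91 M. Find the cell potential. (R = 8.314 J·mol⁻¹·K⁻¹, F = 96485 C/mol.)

1.79 V

The Ce⁴⁺/Ce³⁺ couple has the higher reduction potential and acts as the cathode, so E°_cell = +1.72 − (-0.13) = 1.85 V.
Balancing electrons gives n = 2; the reaction quotient is Q = [Pb²⁺]·[Ce³⁺]^2/[Ce⁴⁺]^2 = 112.
E = E° − (RT/nF) ln Q = 1.85 − (8.314×310)/(2×96485) × (4.718) = 1.850 − 0.063 = 1.787 V.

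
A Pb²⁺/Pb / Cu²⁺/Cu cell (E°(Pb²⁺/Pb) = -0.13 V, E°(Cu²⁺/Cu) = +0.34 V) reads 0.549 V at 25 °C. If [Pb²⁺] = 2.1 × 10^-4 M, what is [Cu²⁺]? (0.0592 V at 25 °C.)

From the Nernst equation, log Q = n(E° − E)/0.0592 = 2(0.47 − 0.549)/0.0592 = -2.669, so Q = 0.00214.
With Q = [Pb²⁺]/[Cu²⁺] and the known concentrations, [Cu²⁺] in the denominator gives [Cu²⁺] = 0.098 M.

0.098 M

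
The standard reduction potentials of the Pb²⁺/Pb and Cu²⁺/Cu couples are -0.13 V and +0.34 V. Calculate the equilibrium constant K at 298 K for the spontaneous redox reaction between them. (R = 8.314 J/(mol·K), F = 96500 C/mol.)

E°_cell = +0.34 − (-0.13) = 0.47 V, with n = 2 electrons transferred.
At equilibrium E = 0, so the Nernst equation gives ln K = nFE°/RT = (2)(96500)(0.47)/((8.314)(298)) = 36.61.
K = e^36.61 = 8 × 10^15.

8 × 10^15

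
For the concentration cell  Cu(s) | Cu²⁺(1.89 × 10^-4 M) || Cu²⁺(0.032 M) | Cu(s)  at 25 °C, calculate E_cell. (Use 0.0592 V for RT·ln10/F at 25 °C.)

Both half-cells are Cu²⁺/Cu, so E°_cell = 0. The concentrated side is the cathode; the cell reaction moves Cu²⁺ from high to low concentration with n = 2.
Q = [Cu²⁺]_dilute/[Cu²⁺]_conc = 1.89 × 10^-4/0.032 = 0.00591.
E = 0 − (0.0592/2) log Q = −(0.0592/2)(-2.229) = 0.0660 V.

0.066 V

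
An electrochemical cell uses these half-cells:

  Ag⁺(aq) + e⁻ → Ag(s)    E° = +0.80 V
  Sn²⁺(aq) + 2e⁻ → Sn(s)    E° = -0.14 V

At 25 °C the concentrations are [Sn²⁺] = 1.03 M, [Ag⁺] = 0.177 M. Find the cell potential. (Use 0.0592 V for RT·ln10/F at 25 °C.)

The Ag⁺/Ag couple has the higher reduction potential and acts as the cathode, so E°_cell = +0.80 − (-0.14) = 0.94 V.
Balancing electrons gives n = 2; the reaction quotient is Q = [Sn²⁺]/[Ag⁺]^2 = 32.9.
At 25 °C, E = E° − (0.0592/n) log Q = 0.94 − (0.0592/2)(1.517) = 0.940 − 0.045 = 0.895 V.

0.895 V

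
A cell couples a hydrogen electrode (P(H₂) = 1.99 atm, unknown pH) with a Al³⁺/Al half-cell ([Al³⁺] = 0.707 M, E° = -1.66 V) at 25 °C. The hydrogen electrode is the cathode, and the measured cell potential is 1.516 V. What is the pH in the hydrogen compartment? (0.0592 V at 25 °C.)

pH = 2.33

E°_cell = 1.66 V and n = 6.
log Q = n(E° − E)/0.0592 = 6×(1.66 − 1.516)/0.0592 = 14.595.
With Q = [Al³⁺]^2·P(H₂)^3 / [H⁺]^6, solving for [H⁺] gives log[H⁺] = -2.333, so pH = 2.33.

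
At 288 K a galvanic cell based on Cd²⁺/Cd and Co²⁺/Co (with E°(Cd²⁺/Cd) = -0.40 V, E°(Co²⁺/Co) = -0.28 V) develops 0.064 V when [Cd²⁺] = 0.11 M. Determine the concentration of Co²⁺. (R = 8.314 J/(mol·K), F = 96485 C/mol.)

From the Nernst equation, ln Q = nF(E° − E)/RT = 2×96485×(0.12 − 0.064)/(8.314×288) = 4.513, so Q = 91.2.
With Q = [Cd²⁺]/[Co²⁺] and the known concentrations, [Co²⁺] in the denominator gives [Co²⁺] = 0.0012 M.

0.0012 M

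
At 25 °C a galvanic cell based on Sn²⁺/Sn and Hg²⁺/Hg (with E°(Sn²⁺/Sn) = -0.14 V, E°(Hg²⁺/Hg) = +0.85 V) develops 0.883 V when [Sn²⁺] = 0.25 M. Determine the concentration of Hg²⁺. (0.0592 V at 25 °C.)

6.1 × 10^-5 M

From the Nernst equation, log Q = n(E° − E)/0.0592 = 2(0.99 − 0.883)/0.0592 = 3.615, so Q = 4120.
With Q = [Sn²⁺]/[Hg²⁺] and the known concentrations, [Hg²⁺] in the denominator gives [Hg²⁺] = 6.1 × 10^-5 M.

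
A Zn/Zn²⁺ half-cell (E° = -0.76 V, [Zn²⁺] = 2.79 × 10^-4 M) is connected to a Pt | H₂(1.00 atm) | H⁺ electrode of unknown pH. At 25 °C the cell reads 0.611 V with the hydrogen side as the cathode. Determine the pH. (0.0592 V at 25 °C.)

E°_cell = 0.76 V and n = 2.
log Q = n(E° − E)/0.0592 = 2×(0.76 − 0.611)/0.0592 = 5.034.
With Q = [Zn²⁺]·P(H₂) / [H⁺]^2, solving for [H⁺] gives log[H⁺] = -4.294, so pH = 4.29.

pH = 4.29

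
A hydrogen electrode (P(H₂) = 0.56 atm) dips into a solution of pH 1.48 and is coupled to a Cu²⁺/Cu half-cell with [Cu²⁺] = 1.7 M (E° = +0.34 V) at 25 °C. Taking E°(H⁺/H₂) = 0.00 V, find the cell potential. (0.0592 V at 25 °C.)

0.43 V

The Cu²⁺/Cu couple is the cathode, so E°_cell = 0.34 V; n = 2.
[H⁺] = 10^(−1.48) = 0.033 M, and Q = [H⁺]^2 / ([Cu²⁺]·P(H₂)) = 0.00115.
E = E° − (0.0592/2) log Q = 0.34 − (0.0592/2)(-2.939) = 0.427 V.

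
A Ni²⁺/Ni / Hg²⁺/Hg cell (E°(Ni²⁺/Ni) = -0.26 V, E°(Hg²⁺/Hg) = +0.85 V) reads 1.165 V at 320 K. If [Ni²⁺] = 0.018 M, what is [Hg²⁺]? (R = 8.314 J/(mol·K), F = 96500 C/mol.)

From the Nernst equation, ln Q = nF(E° − E)/RT = 2×96500×(1.11 − 1.165)/(8.314×320) = -3.990, so Q = 0.0185.
With Q = [Ni²⁺]/[Hg²⁺] and the known concentrations, [Hg²⁺] in the denominator gives [Hg²⁺] = 0.97 M.

0.97 M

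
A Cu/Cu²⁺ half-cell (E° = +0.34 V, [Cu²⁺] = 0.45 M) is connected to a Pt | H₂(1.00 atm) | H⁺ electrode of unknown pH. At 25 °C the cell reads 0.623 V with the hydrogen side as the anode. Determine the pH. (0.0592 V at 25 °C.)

E°_cell = 0.34 V and n = 2.
log Q = n(E° − E)/0.0592 = 2×(0.34 − 0.623)/0.0592 = -9.561.
With Q = [H⁺]^2 / ([Cu²⁺]·P(H₂)), solving for [H⁺] gives log[H⁺] = -4.954, so pH = 4.95.

pH = 4.95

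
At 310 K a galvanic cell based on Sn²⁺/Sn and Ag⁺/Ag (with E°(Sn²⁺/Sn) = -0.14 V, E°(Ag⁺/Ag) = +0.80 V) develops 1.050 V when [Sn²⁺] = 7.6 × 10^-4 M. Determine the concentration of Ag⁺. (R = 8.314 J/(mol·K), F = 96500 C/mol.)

From the Nernst equation, ln Q = nF(E° − E)/RT = 2×96500×(0.94 − 1.050)/(8.314×310) = -8.237, so Q = 2.65 × 10^-4.
With Q = [Sn²⁺]/[Ag⁺]^2 and the known concentrations, [Ag⁺]^2 in the denominator gives [Ag⁺] = 1.7 M.

1.7 M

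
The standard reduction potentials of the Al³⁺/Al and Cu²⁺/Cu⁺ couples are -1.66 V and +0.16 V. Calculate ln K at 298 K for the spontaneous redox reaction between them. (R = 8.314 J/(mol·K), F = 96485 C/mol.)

ln K = 212.6

E°_cell = +0.16 − (-1.66) = 1.82 V, with n = 3 electrons transferred.
At equilibrium E = 0, so the Nernst equation gives ln K = nFE°/RT = (3)(96485)(1.82)/((8.314)(298)) = 212.63.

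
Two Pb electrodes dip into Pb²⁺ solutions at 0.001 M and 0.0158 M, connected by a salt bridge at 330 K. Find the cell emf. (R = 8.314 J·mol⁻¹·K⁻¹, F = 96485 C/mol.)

0.039 V

Both half-cells are Pb²⁺/Pb, so E°_cell = 0. The concentrated side is the cathode; the cell reaction moves Pb²⁺ from high to low concentration with n = 2.
Q = [Pb²⁺]_dilute/[Pb²⁺]_conc = 0.001/0.0158 = 0.0633.
E = 0 − (RT/nF) ln Q = −((8.314×330)/(2×96485))(-2.760) = 0.0392 V.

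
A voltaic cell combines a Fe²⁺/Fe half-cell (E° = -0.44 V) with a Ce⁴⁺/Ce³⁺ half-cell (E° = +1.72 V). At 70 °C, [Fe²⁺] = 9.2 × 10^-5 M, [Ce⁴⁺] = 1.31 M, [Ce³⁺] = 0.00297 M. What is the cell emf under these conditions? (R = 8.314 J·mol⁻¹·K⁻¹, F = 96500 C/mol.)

The Ce⁴⁺/Ce³⁺ couple has the higher reduction potential and acts as the cathode, so E°_cell = +1.72 − (-0.44) = 2.16 V.
Balancing electrons gives n = 2; the reaction quotient is Q = [Fe²⁺]·[Ce³⁺]^2/[Ce⁴⁺]^2 = 4.73 × 10^-10.
E = E° − (RT/nF) ln Q = 2.16 − (8.314×343)/(2×96500) × (-21.472) = 2.160 + 0.317 = 2.477 V.

2.48 V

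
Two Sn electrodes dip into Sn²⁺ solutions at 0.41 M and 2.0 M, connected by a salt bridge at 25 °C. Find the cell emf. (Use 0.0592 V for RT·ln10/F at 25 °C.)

0.020 V

Both half-cells are Sn²⁺/Sn, so E°_cell = 0. The concentrated side is the cathode; the cell reaction moves Sn²⁺ from high to low concentration with n = 2.
Q = [Sn²⁺]_dilute/[Sn²⁺]_conc = 0.41/2.0 = 0.205.
E = 0 − (0.0592/2) log Q = −(0.0592/2)(-0.688) = 0.0204 V.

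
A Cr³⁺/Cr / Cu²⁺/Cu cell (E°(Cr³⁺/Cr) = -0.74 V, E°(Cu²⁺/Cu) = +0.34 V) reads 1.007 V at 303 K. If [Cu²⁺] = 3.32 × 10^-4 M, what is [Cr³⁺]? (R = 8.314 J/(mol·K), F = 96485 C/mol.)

From the Nernst equation, ln Q = nF(E° − E)/RT = 6×96485×(1.08 − 1.007)/(8.314×303) = 16.776, so Q = 1.93 × 10^7.
With Q = [Cr³⁺]^2/[Cu²⁺]^3 and the known concentrations, [Cr³⁺]^2 in the numerator gives [Cr³⁺] = 0.027 M.

0.027 M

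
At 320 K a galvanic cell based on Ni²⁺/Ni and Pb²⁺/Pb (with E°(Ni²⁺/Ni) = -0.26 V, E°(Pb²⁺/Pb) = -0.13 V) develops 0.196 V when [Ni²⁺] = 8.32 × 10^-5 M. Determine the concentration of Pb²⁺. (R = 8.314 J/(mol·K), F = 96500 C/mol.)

From the Nernst equation, ln Q = nF(E° − E)/RT = 2×96500×(0.13 − 0.196)/(8.314×320) = -4.788, so Q = 0.00833.
With Q = [Ni²⁺]/[Pb²⁺] and the known concentrations, [Pb²⁺] in the denominator gives [Pb²⁺] = 0.01 M.

0.01 M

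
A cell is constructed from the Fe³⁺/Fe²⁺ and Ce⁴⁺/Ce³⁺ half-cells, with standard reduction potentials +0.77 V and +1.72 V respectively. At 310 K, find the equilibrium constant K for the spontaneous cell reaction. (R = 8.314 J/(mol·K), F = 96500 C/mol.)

E°_cell = +1.72 − (+0.77) = 0.95 V, with n = 1 electron transferred.
At equilibrium E = 0, so the Nernst equation gives ln K = nFE°/RT = (1)(96500)(0.95)/((8.314)(310)) = 35.57.
K = e^35.57 = 2.8 × 10^15.

2.8 × 10^15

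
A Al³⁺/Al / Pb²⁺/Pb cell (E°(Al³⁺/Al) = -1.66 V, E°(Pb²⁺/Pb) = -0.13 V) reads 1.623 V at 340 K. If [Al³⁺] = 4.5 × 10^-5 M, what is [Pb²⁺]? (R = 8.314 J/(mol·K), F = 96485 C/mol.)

0.72 M

From the Nernst equation, ln Q = nF(E° − E)/RT = 6×96485×(1.53 − 1.623)/(8.314×340) = -19.046, so Q = 5.35 × 10^-9.
With Q = [Al³⁺]^2/[Pb²⁺]^3 and the known concentrations, [Pb²⁺]^3 in the denominator gives [Pb²⁺] = 0.72 M.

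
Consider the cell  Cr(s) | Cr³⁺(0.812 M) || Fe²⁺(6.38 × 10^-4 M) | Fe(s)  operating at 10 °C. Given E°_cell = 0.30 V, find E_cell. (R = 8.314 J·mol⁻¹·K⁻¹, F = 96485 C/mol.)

0.212 V

Balancing electrons gives n = 6; the reaction quotient is Q = [Cr³⁺]^2/[Fe²⁺]^3 = 2.54 × 10^9.
E = E° − (RT/nF) ln Q = 0.30 − (8.314×283)/(6×96485) × (21.655) = 0.300 − 0.088 = 0.212 V.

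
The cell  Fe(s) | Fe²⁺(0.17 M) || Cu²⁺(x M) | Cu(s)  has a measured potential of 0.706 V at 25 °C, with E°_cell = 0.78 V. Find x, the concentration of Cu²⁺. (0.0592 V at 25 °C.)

5.4 × 10^-4 M

From the Nernst equation, log Q = n(E° − E)/0.0592 = 2(0.78 − 0.706)/0.0592 = 2.500, so Q = 316.
With Q = [Fe²⁺]/[Cu²⁺] and the known concentrations, [Cu²⁺] in the denominator gives [Cu²⁺] = 5.4 × 10^-4 M.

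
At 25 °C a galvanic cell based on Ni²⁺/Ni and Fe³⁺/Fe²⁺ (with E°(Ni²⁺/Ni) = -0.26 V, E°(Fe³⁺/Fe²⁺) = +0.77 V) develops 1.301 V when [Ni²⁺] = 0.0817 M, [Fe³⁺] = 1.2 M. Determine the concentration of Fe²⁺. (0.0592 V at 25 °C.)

From the Nernst equation, log Q = n(E° − E)/0.0592 = 2(1.03 − 1.301)/0.0592 = -9.155, so Q = 6.99 × 10^-10.
With Q = [Ni²⁺]·[Fe²⁺]^2/[Fe³⁺]^2 and the known concentrations, [Fe²⁺]^2 in the numerator gives [Fe²⁺] = 1.1 × 10^-4 M.

1.1 × 10^-4 M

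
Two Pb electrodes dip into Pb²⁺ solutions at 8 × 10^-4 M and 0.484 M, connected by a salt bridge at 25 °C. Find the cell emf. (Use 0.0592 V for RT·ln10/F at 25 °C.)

0.082 V

Both half-cells are Pb²⁺/Pb, so E°_cell = 0. The concentrated side is the cathode; the cell reaction moves Pb²⁺ from high to low concentration with n = 2.
Q = [Pb²⁺]_dilute/[Pb²⁺]_conc = 8 × 10^-4/0.484 = 0.00165.
E = 0 − (0.0592/2) log Q = −(0.0592/2)(-2.782) = 0.0823 V.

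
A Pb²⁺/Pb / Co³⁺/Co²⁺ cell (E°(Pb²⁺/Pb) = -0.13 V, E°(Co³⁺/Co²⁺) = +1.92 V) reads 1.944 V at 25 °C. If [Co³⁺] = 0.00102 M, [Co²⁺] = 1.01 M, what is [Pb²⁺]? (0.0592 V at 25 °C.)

0.0039 M

From the Nernst equation, log Q = n(E° − E)/0.0592 = 2(2.05 − 1.944)/0.0592 = 3.581, so Q = 3810.
With Q = [Pb²⁺]·[Co²⁺]^2/[Co³⁺]^2 and the known concentrations, [Pb²⁺] in the numerator gives [Pb²⁺] = 0.0039 M.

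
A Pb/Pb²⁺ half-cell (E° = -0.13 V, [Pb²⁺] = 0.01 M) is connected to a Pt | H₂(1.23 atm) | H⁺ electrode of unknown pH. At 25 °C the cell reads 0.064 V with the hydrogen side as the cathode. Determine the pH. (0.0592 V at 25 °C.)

pH = 2.07

E°_cell = 0.13 V and n = 2.
log Q = n(E° − E)/0.0592 = 2×(0.13 − 0.064)/0.0592 = 2.230.
With Q = [Pb²⁺]·P(H₂) / [H⁺]^2, solving for [H⁺] gives log[H⁺] = -2.070, so pH = 2.07.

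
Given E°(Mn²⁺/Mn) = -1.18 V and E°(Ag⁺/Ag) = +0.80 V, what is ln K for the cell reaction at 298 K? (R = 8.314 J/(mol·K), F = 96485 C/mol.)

ln K = 154.2

E°_cell = +0.80 − (-1.18) = 1.98 V, with n = 2 electrons transferred.
At equilibrium E = 0, so the Nernst equation gives ln K = nFE°/RT = (2)(96485)(1.98)/((8.314)(298)) = 154.22.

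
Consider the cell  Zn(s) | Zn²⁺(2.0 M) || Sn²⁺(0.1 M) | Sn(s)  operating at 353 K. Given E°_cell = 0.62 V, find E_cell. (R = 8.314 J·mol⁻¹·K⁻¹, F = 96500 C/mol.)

0.574 V

Balancing electrons gives n = 2; the reaction quotient is Q = [Zn²⁺]/[Sn²⁺] = 20.0.
E = E° − (RT/nF) ln Q = 0.62 − (8.314×353)/(2×96500) × (2.996) = 0.620 − 0.046 = 0.574 V.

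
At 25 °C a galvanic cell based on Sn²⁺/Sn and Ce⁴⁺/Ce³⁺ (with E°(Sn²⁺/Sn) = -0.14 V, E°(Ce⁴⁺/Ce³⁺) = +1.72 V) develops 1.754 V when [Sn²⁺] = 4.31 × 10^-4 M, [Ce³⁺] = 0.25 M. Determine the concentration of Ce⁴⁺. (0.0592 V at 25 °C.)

8.4 × 10^-5 M

From the Nernst equation, log Q = n(E° − E)/0.0592 = 2(1.86 − 1.754)/0.0592 = 3.581, so Q = 3810.
With Q = [Sn²⁺]·[Ce³⁺]^2/[Ce⁴⁺]^2 and the known concentrations, [Ce⁴⁺]^2 in the denominator gives [Ce⁴⁺] = 8.4 × 10^-5 M.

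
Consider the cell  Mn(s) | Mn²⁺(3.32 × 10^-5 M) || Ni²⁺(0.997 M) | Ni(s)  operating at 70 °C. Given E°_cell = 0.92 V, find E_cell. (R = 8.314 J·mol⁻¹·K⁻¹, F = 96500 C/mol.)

1.07 V

Balancing electrons gives n = 2; the reaction quotient is Q = [Mn²⁺]/[Ni²⁺] = 3.33 × 10^-5.
E = E° − (RT/nF) ln Q = 0.92 − (8.314×343)/(2×96500) × (-10.310) = 0.920 + 0.152 = 1.072 V.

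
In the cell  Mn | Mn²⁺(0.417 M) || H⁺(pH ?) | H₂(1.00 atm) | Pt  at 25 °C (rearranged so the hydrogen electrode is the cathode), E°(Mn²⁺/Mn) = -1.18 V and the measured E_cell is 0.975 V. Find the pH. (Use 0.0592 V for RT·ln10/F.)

E°_cell = 1.18 V and n = 2.
log Q = n(E° − E)/0.0592 = 2×(1.18 − 0.975)/0.0592 = 6.926.
With Q = [Mn²⁺]·P(H₂) / [H⁺]^2, solving for [H⁺] gives log[H⁺] = -3.653, so pH = 3.65.

pH = 3.65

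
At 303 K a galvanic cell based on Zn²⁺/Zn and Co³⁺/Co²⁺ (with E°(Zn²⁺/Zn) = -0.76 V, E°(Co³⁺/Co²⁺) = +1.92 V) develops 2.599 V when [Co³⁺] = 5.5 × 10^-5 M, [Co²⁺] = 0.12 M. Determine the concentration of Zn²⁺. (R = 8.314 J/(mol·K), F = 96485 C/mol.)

From the Nernst equation, ln Q = nF(E° − E)/RT = 2×96485×(2.68 − 2.599)/(8.314×303) = 6.205, so Q = 495.
With Q = [Zn²⁺]·[Co²⁺]^2/[Co³⁺]^2 and the known concentrations, [Zn²⁺] in the numerator gives [Zn²⁺] = 1 × 10^-4 M.

1 × 10^-4 M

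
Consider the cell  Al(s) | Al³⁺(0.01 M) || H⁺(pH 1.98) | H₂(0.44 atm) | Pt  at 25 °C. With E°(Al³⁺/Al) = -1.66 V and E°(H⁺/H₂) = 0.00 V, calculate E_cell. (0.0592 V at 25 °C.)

The hydrogen couple is the cathode, so E°_cell = 1.66 V; n = 6.
[H⁺] = 10^(−1.98) = 0.010 M, and Q = [Al³⁺]^2·P(H₂)^3 / [H⁺]^6 = 6.46 × 10^6.
E = E° − (0.0592/6) log Q = 1.66 − (0.0592/6)(6.810) = 1.593 V.

1.59 V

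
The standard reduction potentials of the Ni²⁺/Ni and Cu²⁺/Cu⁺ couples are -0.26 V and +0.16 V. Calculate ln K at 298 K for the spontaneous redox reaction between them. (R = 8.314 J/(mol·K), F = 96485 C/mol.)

ln K = 32.7

E°_cell = +0.16 − (-0.26) = 0.42 V, with n = 2 electrons transferred.
At equilibrium E = 0, so the Nernst equation gives ln K = nFE°/RT = (2)(96485)(0.42)/((8.314)(298)) = 32.71.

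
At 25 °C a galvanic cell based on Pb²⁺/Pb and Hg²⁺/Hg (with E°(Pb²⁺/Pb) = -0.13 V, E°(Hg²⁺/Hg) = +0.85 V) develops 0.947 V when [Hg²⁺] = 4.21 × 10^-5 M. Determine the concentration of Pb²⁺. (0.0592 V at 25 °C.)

From the Nernst equation, log Q = n(E° − E)/0.0592 = 2(0.98 − 0.947)/0.0592 = 1.115, so Q = 13.0.
With Q = [Pb²⁺]/[Hg²⁺] and the known concentrations, [Pb²⁺] in the numerator gives [Pb²⁺] = 5.5 × 10^-4 M.

5.5 × 10^-4 M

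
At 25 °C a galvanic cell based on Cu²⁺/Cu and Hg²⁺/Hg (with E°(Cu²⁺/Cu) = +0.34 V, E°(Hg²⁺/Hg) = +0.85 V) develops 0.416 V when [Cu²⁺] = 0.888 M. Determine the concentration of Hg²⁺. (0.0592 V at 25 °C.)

5.9 × 10^-4 M

From the Nernst equation, log Q = n(E° − E)/0.0592 = 2(0.51 − 0.416)/0.0592 = 3.176, so Q = 1500.
With Q = [Cu²⁺]/[Hg²⁺] and the known concentrations, [Hg²⁺] in the denominator gives [Hg²⁺] = 5.9 × 10^-4 M.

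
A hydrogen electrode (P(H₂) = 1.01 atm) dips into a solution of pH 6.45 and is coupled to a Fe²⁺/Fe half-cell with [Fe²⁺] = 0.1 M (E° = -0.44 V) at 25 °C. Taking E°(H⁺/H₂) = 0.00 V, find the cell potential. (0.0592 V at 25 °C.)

The hydrogen couple is the cathode, so E°_cell = 0.44 V; n = 2.
[H⁺] = 10^(−6.45) = 3.5 × 10^-7 M, and Q = [Fe²⁺]·P(H₂) / [H⁺]^2 = 8.02 × 10^11.
E = E° − (0.0592/2) log Q = 0.44 − (0.0592/2)(11.904) = 0.088 V.

0.088 V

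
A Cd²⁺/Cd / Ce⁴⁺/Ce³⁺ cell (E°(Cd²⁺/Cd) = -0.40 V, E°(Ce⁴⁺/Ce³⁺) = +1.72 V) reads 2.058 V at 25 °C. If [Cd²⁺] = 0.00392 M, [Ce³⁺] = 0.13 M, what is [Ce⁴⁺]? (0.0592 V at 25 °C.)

From the Nernst equation, log Q = n(E° − E)/0.0592 = 2(2.12 − 2.058)/0.0592 = 2.095, so Q = 124.
With Q = [Cd²⁺]·[Ce³⁺]^2/[Ce⁴⁺]^2 and the known concentrations, [Ce⁴⁺]^2 in the denominator gives [Ce⁴⁺] = 7.3 × 10^-4 M.

7.3 × 10^-4 M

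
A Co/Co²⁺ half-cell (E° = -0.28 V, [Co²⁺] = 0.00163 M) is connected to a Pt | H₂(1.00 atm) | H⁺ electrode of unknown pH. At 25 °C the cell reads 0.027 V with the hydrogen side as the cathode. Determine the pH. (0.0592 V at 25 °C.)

pH = 5.67

E°_cell = 0.28 V and n = 2.
log Q = n(E° − E)/0.0592 = 2×(0.28 − 0.027)/0.0592 = 8.547.
With Q = [Co²⁺]·P(H₂) / [H⁺]^2, solving for [H⁺] gives log[H⁺] = -5.668, so pH = 5.67.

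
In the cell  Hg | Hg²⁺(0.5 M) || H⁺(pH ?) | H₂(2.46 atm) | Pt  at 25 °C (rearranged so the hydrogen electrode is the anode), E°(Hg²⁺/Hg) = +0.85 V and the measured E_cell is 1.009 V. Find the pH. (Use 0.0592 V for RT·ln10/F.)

E°_cell = 0.85 V and n = 2.
log Q = n(E° − E)/0.0592 = 2×(0.85 − 1.009)/0.0592 = -5.372.
With Q = [H⁺]^2 / ([Hg²⁺]·P(H₂)), solving for [H⁺] gives log[H⁺] = -2.641, so pH = 2.64.

pH = 2.64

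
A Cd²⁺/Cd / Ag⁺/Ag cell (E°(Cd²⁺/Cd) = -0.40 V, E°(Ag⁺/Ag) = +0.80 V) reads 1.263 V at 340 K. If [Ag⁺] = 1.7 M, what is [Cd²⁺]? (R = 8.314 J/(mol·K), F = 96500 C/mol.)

From the Nernst equation, ln Q = nF(E° − E)/RT = 2×96500×(1.20 − 1.263)/(8.314×340) = -4.301, so Q = 0.0135.
With Q = [Cd²⁺]/[Ag⁺]^2 and the known concentrations, [Cd²⁺] in the numerator gives [Cd²⁺] = 0.039 M.

0.039 M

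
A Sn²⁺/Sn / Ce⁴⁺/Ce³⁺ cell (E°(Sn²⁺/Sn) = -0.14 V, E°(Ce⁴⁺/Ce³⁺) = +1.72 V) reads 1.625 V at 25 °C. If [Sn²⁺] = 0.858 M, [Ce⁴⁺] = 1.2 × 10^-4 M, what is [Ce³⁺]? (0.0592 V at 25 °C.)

1.2 M

From the Nernst equation, log Q = n(E° − E)/0.0592 = 2(1.86 − 1.625)/0.0592 = 7.939, so Q = 8.69 × 10^7.
With Q = [Sn²⁺]·[Ce³⁺]^2/[Ce⁴⁺]^2 and the known concentrations, [Ce³⁺]^2 in the numerator gives [Ce³⁺] = 1.2 M.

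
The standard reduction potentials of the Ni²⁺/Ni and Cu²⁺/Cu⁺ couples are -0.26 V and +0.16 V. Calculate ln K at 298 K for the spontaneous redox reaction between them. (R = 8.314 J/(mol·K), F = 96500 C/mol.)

E°_cell = +0.16 − (-0.26) = 0.42 V, with n = 2 electrons transferred.
At equilibrium E = 0, so the Nernst equation gives ln K = nFE°/RT = (2)(96500)(0.42)/((8.314)(298)) = 32.72.

ln K = 32.7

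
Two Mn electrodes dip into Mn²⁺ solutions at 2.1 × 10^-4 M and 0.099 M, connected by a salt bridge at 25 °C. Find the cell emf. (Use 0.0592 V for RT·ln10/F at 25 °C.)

Both half-cells are Mn²⁺/Mn, so E°_cell = 0. The concentrated side is the cathode; the cell reaction moves Mn²⁺ from high to low concentration with n = 2.
Q = [Mn²⁺]_dilute/[Mn²⁺]_conc = 2.1 × 10^-4/0.099 = 0.00212.
E = 0 − (0.0592/2) log Q = −(0.0592/2)(-2.673) = 0.0791 V.

0.079 V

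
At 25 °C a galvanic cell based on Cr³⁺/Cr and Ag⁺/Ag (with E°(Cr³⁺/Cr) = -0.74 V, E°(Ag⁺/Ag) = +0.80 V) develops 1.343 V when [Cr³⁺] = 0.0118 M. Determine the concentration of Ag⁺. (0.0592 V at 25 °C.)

1.1 × 10^-4 M

From the Nernst equation, log Q = n(E° − E)/0.0592 = 3(1.54 − 1.343)/0.0592 = 9.983, so Q = 9.62 × 10^9.
With Q = [Cr³⁺]/[Ag⁺]^3 and the known concentrations, [Ag⁺]^3 in the denominator gives [Ag⁺] = 1.1 × 10^-4 M.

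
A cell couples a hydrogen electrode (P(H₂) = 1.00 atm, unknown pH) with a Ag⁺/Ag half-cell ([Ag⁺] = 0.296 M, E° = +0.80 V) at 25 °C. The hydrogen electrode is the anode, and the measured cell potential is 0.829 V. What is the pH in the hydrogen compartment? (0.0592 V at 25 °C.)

E°_cell = 0.80 V and n = 2.
log Q = n(E° − E)/0.0592 = 2×(0.80 − 0.829)/0.0592 = -0.980.
With Q = [H⁺]^2 / ([Ag⁺]^2·P(H₂)), solving for [H⁺] gives log[H⁺] = -1.019, so pH = 1.02.

pH = 1.02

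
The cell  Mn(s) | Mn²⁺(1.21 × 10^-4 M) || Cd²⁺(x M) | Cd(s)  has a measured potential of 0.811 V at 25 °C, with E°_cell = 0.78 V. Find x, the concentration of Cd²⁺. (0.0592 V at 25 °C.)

0.0013 M

From the Nernst equation, log Q = n(E° − E)/0.0592 = 2(0.78 − 0.811)/0.0592 = -1.047, so Q = 0.0897.
With Q = [Mn²⁺]/[Cd²⁺] and the known concentrations, [Cd²⁺] in the denominator gives [Cd²⁺] = 0.0013 M.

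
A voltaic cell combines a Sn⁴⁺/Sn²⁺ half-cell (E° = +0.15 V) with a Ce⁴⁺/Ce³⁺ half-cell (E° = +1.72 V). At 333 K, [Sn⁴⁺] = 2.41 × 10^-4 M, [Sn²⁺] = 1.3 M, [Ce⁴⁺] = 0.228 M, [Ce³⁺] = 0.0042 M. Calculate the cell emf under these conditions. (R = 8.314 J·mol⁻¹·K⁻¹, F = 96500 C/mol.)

1.81 V

The Ce⁴⁺/Ce³⁺ couple has the higher reduction potential and acts as the cathode, so E°_cell = +1.72 − (+0.15) = 1.57 V.
Balancing electrons gives n = 2; the reaction quotient is Q = [Sn⁴⁺]·[Ce³⁺]^2/([Sn²⁺]·[Ce⁴⁺]^2) = 6.29 × 10^-8.
E = E° − (RT/nF) ln Q = 1.57 − (8.314×333)/(2×96500) × (-16.582) = 1.570 + 0.238 = 1.808 V.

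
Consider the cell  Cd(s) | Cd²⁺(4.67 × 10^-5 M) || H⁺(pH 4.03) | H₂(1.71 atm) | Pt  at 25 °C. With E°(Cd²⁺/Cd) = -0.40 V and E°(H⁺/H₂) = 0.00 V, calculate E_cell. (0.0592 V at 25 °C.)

The hydrogen couple is the cathode, so E°_cell = 0.40 V; n = 2.
[H⁺] = 10^(−4.03) = 9.3 × 10^-5 M, and Q = [Cd²⁺]·P(H₂) / [H⁺]^2 = 9170.
E = E° − (0.0592/2) log Q = 0.40 − (0.0592/2)(3.962) = 0.283 V.

0.28 V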